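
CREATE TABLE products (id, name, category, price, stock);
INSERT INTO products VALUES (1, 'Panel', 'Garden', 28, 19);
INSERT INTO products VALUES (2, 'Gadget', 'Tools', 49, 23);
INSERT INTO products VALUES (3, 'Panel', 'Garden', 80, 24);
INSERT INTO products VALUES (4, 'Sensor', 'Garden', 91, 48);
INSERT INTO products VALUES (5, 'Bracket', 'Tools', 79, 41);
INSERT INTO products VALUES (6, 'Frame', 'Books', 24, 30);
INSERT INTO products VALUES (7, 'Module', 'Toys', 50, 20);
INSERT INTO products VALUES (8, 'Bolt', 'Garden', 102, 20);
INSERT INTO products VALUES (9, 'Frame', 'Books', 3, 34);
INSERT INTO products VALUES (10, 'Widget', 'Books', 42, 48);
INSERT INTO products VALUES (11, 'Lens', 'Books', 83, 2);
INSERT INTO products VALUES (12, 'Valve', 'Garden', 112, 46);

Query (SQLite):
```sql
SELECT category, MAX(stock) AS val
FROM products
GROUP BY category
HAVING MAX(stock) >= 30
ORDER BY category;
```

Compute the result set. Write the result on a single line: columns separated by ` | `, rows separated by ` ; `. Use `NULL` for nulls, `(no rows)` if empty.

Partition products by category; compute MAX(stock) within each group.
HAVING: keep groups where MAX(stock) >= 30.
  Books: ids {6, 9, 10, 11} → MAX(stock)=48
  Garden: ids {1, 3, 4, 8, 12} → MAX(stock)=48
  Tools: ids {2, 5} → MAX(stock)=41
  Toys: ids {7} → MAX(stock)=20

Books | 48 ; Garden | 48 ; Tools | 41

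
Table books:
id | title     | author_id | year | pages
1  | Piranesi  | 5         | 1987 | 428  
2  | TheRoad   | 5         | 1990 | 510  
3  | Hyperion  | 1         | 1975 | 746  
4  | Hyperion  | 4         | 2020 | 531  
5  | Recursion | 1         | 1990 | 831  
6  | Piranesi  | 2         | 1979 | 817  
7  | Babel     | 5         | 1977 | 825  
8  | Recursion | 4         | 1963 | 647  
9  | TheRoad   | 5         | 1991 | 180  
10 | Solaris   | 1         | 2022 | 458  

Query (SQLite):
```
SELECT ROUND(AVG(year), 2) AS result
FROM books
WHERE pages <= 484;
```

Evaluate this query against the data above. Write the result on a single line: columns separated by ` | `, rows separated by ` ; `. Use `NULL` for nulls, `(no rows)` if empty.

2000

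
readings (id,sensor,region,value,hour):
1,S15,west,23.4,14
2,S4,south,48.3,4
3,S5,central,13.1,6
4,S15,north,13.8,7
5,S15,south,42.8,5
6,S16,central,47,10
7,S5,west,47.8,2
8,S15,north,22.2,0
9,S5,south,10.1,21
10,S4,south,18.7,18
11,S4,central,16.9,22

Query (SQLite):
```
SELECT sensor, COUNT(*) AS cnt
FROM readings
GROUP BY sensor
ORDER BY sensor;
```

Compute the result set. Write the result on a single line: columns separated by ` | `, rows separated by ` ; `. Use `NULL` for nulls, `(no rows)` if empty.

S15 | 4 ; S16 | 1 ; S4 | 3 ; S5 | 3

Partition readings by sensor; compute COUNT(*) within each group.
  S15: ids {1, 4, 5, 8} → COUNT(*)=4
  S16: ids {6} → COUNT(*)=1
  S4: ids {2, 10, 11} → COUNT(*)=3
  S5: ids {3, 7, 9} → COUNT(*)=3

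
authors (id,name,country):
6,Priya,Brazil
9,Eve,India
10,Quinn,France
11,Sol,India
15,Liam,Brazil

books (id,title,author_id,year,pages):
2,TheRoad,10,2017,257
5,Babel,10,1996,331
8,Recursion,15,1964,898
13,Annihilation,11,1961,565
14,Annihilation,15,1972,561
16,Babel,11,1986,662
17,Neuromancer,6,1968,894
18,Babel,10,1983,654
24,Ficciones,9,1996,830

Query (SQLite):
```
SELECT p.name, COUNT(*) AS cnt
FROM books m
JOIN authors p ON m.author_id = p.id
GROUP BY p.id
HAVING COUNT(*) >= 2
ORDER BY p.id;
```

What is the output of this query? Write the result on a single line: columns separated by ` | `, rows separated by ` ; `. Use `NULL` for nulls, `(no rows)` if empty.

Join each books row to its authors via author_id.
Group joined rows by authors.id; compute COUNT(*) per group.
HAVING: keep groups with count ≥ 2.
  6: ids {17} → COUNT(*)=1
  9: ids {24} → COUNT(*)=1
  10: ids {2, 5, 18} → COUNT(*)=3
  11: ids {13, 16} → COUNT(*)=2
  15: ids {8, 14} → COUNT(*)=2

Quinn | 3 ; Sol | 2 ; Liam | 2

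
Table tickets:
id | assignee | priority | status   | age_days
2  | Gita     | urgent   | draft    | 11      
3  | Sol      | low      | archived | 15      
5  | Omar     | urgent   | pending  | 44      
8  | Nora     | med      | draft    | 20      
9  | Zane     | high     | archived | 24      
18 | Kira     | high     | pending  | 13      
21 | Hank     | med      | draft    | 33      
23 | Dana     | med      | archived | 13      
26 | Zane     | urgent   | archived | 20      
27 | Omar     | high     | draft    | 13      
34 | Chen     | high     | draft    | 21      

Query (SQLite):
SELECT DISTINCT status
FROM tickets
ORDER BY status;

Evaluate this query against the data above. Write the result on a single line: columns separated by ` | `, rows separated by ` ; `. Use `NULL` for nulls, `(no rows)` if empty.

Collect distinct status values from tickets.

archived ; draft ; pending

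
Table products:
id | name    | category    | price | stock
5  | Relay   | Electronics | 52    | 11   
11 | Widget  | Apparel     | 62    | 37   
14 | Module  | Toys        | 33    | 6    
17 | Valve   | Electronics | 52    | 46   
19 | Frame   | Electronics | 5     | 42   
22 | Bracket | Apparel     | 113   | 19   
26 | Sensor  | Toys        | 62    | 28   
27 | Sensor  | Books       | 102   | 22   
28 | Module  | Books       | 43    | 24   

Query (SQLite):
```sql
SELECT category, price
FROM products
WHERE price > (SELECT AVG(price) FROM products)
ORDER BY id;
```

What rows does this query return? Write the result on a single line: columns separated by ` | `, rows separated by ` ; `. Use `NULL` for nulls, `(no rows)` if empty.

Scalar subquery: AVG(price) over all products rows = 58.222222 (≈; comparison uses full precision).
Keep rows where price > that value.

Apparel | 62 ; Apparel | 113 ; Toys | 62 ; Books | 102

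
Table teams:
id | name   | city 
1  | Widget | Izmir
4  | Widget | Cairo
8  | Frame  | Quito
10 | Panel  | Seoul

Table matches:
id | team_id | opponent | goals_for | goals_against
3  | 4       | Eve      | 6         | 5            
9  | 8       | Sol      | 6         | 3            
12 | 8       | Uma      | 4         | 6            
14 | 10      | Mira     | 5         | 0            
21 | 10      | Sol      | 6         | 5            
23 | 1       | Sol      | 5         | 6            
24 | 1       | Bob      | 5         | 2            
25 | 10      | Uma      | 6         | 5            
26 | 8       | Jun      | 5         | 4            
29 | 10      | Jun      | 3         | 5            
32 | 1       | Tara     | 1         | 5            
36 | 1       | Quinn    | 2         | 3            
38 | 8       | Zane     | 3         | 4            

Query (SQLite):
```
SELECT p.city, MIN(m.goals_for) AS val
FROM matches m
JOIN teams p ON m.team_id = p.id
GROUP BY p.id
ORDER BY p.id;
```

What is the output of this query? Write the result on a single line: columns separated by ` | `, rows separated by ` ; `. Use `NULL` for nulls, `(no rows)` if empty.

Join each matches row to its teams via team_id.
Group joined rows by teams.id; compute MIN(m.goals_for) per group.
  1: ids {23, 24, 32, 36} → MIN(m.goals_for)=1
  4: ids {3} → MIN(m.goals_for)=6
  8: ids {9, 12, 26, 38} → MIN(m.goals_for)=3
  10: ids {14, 21, 25, 29} → MIN(m.goals_for)=3

Izmir | 1 ; Cairo | 6 ; Quito | 3 ; Seoul | 3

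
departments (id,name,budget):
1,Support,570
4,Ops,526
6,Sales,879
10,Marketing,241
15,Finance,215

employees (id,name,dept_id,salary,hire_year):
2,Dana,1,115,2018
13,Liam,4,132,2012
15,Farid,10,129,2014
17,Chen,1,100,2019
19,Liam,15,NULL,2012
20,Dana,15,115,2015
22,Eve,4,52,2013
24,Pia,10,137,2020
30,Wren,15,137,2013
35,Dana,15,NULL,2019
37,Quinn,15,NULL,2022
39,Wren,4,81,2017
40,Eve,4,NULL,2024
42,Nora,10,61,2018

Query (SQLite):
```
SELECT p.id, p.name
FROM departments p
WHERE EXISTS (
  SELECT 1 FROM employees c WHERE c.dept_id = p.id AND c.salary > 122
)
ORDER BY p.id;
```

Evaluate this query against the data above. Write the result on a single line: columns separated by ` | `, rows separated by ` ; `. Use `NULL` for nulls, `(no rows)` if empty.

For each departments row, check whether any employees with matching dept_id has salary > 122.
Keep rows where that is true.

4 | Ops ; 10 | Marketing ; 15 | Finance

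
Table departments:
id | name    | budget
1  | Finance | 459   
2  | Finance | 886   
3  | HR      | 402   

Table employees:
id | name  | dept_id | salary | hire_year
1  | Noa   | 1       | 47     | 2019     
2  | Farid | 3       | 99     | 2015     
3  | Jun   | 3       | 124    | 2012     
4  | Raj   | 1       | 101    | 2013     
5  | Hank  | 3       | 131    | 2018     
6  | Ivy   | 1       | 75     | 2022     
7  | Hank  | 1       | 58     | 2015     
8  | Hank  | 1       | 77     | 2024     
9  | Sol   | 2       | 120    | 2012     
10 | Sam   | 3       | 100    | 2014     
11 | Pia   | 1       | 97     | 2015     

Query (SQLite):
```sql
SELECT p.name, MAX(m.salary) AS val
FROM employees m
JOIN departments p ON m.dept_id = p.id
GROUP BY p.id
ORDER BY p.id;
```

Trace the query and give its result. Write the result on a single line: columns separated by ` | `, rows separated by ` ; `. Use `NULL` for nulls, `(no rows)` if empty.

Join each employees row to its departments via dept_id.
Group joined rows by departments.id; compute MAX(m.salary) per group.
  1: ids {1, 4, 6, 7, 8, 11} → MAX(m.salary)=101
  2: ids {9} → MAX(m.salary)=120
  3: ids {2, 3, 5, 10} → MAX(m.salary)=131

Finance | 101 ; Finance | 120 ; HR | 131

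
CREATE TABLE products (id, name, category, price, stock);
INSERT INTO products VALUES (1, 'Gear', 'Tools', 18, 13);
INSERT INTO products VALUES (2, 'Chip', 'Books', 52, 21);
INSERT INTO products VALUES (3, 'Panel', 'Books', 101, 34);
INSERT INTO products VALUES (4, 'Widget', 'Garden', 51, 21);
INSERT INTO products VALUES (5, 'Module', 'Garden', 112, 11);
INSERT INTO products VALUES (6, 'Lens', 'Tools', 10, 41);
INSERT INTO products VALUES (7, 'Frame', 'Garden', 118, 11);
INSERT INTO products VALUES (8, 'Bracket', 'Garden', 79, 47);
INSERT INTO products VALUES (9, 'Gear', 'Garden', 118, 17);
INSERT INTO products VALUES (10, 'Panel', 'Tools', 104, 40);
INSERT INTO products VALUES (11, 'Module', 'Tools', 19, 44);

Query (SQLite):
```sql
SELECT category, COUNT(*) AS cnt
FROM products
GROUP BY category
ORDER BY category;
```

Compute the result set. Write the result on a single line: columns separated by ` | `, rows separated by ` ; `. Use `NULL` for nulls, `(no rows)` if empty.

Partition products by category; compute COUNT(*) within each group.
  Books: ids {2, 3} → COUNT(*)=2
  Garden: ids {4, 5, 7, 8, 9} → COUNT(*)=5
  Tools: ids {1, 6, 10, 11} → COUNT(*)=4

Books | 2 ; Garden | 5 ; Tools | 4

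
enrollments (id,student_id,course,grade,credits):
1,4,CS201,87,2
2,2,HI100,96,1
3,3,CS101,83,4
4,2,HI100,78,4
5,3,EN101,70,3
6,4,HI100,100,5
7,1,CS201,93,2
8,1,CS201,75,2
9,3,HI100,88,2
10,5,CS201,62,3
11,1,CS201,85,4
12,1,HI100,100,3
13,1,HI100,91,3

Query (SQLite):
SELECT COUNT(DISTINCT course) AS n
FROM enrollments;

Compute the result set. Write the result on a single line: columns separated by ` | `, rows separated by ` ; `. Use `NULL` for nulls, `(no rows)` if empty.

4

Count distinct non-NULL course values.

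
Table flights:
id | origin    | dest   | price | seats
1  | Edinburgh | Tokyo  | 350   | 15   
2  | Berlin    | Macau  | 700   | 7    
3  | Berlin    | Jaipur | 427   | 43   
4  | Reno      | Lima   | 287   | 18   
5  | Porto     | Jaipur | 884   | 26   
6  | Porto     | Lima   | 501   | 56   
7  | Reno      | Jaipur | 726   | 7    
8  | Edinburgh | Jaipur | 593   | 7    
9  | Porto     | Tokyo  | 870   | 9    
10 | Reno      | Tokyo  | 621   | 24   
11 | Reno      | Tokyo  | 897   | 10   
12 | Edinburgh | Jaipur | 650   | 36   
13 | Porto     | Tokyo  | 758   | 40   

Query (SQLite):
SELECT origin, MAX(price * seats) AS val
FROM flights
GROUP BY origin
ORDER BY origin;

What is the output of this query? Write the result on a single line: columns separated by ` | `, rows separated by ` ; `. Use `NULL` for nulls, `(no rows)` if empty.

For each row compute price * seats.
Group by origin; take MAX of the expression per group.
  Berlin: ids {2, 3} → MAX(price * seats)=18361
  Edinburgh: ids {1, 8, 12} → MAX(price * seats)=23400
  Porto: ids {5, 6, 9, 13} → MAX(price * seats)=30320
  Reno: ids {4, 7, 10, 11} → MAX(price * seats)=14904

Berlin | 18361 ; Edinburgh | 23400 ; Porto | 30320 ; Reno | 14904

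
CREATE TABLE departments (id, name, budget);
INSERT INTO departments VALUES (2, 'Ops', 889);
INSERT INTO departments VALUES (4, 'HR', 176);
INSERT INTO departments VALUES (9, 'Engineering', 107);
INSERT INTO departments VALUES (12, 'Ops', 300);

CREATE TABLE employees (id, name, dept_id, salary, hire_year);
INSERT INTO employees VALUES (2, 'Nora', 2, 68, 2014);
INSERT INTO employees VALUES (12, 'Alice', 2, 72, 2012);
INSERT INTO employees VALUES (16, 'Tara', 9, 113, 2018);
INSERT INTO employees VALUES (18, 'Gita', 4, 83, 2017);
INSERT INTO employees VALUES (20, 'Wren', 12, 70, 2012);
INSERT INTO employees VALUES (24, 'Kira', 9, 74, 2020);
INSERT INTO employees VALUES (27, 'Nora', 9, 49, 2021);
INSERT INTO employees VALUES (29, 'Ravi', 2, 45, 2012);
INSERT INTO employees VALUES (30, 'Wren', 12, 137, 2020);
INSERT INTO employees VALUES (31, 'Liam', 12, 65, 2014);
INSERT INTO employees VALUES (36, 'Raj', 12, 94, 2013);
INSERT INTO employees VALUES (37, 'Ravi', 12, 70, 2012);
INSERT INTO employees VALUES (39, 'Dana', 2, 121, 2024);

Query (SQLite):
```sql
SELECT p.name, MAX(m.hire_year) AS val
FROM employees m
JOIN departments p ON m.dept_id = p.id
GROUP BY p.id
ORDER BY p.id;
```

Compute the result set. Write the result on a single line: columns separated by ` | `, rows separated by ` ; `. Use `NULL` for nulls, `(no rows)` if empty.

Ops | 2024 ; HR | 2017 ; Engineering | 2021 ; Ops | 2020

Join each employees row to its departments via dept_id.
Group joined rows by departments.id; compute MAX(m.hire_year) per group.
  2: ids {2, 12, 29, 39} → MAX(m.hire_year)=2024
  4: ids {18} → MAX(m.hire_year)=2017
  9: ids {16, 24, 27} → MAX(m.hire_year)=2021
  12: ids {20, 30, 31, 36, 37} → MAX(m.hire_year)=2020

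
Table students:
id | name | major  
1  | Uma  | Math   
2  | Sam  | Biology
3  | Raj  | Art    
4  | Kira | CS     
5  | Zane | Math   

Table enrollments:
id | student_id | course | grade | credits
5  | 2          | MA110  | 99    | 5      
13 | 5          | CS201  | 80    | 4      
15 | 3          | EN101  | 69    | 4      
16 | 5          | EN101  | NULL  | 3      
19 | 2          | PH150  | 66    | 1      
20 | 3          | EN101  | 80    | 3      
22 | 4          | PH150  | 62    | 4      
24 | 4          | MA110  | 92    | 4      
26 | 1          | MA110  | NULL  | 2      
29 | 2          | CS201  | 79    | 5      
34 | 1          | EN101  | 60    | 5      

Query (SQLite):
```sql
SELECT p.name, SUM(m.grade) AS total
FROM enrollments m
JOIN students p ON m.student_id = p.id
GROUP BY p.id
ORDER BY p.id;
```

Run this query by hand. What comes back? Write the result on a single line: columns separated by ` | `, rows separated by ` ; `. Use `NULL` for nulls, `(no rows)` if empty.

Uma | 60 ; Sam | 244 ; Raj | 149 ; Kira | 154 ; Zane | 80

Join each enrollments row to its students via student_id.
Group joined rows by students.id; compute SUM(m.grade) per group.
  1: ids {26, 34} → SUM(m.grade)=60
  2: ids {5, 19, 29} → SUM(m.grade)=244
  3: ids {15, 20} → SUM(m.grade)=149
  4: ids {22, 24} → SUM(m.grade)=154
  5: ids {13, 16} → SUM(m.grade)=80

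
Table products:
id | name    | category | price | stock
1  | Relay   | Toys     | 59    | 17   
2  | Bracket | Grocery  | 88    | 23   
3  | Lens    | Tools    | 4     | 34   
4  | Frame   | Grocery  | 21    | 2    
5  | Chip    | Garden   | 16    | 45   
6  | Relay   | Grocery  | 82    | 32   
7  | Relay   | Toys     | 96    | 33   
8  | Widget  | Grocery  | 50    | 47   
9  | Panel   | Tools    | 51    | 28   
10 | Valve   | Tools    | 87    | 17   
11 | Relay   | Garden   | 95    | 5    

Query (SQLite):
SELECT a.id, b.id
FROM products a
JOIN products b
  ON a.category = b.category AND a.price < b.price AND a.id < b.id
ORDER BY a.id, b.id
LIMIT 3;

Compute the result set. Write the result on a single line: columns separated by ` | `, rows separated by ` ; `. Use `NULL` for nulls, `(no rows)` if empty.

Pairs (a,b) with same category, a.price < b.price, a.id < b.id.
category groups: Garden:{5,11} Grocery:{2,4,6,8} Tools:{3,9,10} Toys:{1,7}
Ordered by (a.id, b.id); first 3.

1 | 7 ; 3 | 9 ; 3 | 10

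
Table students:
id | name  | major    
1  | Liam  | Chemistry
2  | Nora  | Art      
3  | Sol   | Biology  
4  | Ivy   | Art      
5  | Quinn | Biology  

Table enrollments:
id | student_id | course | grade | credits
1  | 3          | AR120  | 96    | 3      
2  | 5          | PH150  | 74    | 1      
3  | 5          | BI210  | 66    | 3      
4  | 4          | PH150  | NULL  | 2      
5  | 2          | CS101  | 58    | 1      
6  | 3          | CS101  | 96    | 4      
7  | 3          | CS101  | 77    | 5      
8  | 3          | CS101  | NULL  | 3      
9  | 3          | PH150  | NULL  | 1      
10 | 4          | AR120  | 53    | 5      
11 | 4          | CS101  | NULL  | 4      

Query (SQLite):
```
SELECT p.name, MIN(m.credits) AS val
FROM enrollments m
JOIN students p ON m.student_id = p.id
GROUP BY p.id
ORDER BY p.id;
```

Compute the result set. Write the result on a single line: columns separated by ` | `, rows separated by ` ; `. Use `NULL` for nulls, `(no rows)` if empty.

Nora | 1 ; Sol | 1 ; Ivy | 2 ; Quinn | 1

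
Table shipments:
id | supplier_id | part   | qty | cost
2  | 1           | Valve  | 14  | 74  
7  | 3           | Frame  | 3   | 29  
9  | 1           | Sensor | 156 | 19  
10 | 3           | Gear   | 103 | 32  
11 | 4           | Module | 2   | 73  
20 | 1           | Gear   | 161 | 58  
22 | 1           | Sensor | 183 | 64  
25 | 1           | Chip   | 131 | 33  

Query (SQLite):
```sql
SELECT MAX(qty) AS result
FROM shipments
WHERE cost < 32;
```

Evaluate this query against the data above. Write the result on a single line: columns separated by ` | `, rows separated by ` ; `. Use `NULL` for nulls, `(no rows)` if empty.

Rows where cost < 32 → qty values: [3, 156].
MAX of non-NULL values = 156.

156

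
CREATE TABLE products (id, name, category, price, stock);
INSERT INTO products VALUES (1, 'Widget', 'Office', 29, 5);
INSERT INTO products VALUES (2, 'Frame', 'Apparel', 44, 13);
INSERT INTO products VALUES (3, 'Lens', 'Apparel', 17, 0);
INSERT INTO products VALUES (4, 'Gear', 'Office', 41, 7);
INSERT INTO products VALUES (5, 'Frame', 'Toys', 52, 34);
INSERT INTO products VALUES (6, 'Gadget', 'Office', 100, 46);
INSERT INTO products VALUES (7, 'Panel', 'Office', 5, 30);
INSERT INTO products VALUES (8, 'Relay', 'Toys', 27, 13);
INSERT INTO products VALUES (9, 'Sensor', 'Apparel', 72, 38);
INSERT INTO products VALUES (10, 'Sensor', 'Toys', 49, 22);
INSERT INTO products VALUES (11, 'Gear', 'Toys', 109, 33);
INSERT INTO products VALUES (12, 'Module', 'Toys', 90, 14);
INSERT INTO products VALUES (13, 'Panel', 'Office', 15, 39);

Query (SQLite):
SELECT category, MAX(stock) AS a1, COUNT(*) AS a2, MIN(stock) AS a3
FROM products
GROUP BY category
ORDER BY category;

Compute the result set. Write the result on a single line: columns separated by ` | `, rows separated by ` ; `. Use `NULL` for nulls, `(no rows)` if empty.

Group products by category.
Per group compute: MAX(stock), COUNT(*), MIN(stock).
  Apparel: ids {2, 3, 9} → MAX(stock)=38, COUNT(*)=3, MIN(stock)=0
  Office: ids {1, 4, 6, 7, 13} → MAX(stock)=46, COUNT(*)=5, MIN(stock)=5
  Toys: ids {5, 8, 10, 11, 12} → MAX(stock)=34, COUNT(*)=5, MIN(stock)=13

Apparel | 38 | 3 | 0 ; Office | 46 | 5 | 5 ; Toys | 34 | 5 | 13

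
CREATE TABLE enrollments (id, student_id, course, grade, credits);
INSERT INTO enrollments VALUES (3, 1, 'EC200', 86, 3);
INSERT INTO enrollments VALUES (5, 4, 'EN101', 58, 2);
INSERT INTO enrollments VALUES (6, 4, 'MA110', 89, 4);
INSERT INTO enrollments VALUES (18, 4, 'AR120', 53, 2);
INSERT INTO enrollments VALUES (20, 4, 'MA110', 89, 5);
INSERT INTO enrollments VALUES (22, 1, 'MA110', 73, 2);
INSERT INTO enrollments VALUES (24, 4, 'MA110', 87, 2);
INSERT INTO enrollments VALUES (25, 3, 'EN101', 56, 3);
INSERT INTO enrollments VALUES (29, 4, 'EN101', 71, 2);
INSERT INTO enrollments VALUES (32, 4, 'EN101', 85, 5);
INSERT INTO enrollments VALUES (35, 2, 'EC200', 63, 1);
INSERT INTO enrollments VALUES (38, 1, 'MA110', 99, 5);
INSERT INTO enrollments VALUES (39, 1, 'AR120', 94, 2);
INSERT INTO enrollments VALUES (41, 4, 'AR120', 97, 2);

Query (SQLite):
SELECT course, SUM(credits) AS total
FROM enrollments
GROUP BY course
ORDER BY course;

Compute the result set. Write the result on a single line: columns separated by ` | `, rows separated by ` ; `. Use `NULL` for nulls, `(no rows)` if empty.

AR120 | 6 ; EC200 | 4 ; EN101 | 12 ; MA110 | 18

Partition enrollments by course; compute SUM(credits) within each group.
  AR120: ids {18, 39, 41} → SUM(credits)=6
  EC200: ids {3, 35} → SUM(credits)=4
  EN101: ids {5, 25, 29, 32} → SUM(credits)=12
  MA110: ids {6, 20, 22, 24, 38} → SUM(credits)=18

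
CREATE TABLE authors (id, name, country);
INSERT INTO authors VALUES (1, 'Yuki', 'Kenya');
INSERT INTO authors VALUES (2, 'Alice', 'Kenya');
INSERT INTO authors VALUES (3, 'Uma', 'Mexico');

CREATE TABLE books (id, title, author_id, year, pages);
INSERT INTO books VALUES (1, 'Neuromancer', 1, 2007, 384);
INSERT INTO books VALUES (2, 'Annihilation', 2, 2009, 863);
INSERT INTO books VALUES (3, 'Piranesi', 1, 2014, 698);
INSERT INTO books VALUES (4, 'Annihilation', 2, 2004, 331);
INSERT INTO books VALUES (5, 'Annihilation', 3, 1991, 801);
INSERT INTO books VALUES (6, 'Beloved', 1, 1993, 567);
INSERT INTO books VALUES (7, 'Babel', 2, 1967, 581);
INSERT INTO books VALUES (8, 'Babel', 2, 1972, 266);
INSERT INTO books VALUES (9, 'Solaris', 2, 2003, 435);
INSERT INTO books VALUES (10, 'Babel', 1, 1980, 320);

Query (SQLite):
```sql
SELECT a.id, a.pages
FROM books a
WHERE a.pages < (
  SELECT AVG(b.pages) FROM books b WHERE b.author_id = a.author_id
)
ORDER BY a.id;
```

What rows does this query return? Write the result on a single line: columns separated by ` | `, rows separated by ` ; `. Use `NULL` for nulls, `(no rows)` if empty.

For each books row a, compute AVG(pages) over rows sharing a.author_id.
Keep row a if a.pages < that per-group AVG.
  author_id=1: AVG(pages) = 492.25
  author_id=2: AVG(pages) = 495.2
  author_id=3: AVG(pages) = 801.0

1 | 384 ; 4 | 331 ; 8 | 266 ; 9 | 435 ; 10 | 320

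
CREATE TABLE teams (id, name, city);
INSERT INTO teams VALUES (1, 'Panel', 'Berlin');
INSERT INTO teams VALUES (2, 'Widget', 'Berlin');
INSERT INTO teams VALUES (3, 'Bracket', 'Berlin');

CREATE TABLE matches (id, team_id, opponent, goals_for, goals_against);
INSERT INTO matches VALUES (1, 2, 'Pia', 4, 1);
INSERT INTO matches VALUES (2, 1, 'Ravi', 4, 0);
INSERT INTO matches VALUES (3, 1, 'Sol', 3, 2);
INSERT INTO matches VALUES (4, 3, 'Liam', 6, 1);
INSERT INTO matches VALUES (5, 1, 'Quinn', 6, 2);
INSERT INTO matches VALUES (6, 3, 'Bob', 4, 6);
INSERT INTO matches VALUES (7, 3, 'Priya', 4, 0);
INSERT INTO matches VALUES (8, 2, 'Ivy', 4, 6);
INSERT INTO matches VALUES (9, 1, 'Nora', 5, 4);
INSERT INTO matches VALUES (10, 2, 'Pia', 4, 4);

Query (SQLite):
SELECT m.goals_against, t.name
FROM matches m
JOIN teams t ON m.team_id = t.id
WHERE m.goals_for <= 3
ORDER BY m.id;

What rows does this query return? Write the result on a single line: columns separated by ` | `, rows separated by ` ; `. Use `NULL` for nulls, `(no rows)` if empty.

Each matches row matches the teams row where team_id = teams.id.
Then keep rows with m.goals_for <= 3.

2 | Panel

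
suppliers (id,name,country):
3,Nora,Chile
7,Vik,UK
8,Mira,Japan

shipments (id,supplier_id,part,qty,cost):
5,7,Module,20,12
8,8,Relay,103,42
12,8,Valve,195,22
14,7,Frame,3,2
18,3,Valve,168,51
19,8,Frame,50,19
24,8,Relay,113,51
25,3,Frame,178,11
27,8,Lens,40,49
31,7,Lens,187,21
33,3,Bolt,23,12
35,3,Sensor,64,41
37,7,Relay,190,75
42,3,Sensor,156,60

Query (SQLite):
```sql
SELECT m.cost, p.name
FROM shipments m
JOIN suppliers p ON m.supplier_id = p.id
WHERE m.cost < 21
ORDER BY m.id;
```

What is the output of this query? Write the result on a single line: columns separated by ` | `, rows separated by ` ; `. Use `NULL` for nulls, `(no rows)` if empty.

12 | Vik ; 2 | Vik ; 19 | Mira ; 11 | Nora ; 12 | Nora

Each shipments row matches the suppliers row where supplier_id = suppliers.id.
Then keep rows with m.cost < 21.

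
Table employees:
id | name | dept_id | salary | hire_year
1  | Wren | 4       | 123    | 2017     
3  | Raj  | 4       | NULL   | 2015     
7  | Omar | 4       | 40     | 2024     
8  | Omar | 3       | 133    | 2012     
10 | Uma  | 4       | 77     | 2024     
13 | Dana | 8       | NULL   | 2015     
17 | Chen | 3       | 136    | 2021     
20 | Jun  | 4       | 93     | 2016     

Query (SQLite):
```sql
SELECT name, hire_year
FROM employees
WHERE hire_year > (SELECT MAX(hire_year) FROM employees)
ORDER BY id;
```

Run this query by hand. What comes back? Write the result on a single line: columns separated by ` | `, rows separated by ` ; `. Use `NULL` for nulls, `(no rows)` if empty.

(no rows)

Scalar subquery: MAX(hire_year) over all employees rows = 2024.
Keep rows where hire_year > that value.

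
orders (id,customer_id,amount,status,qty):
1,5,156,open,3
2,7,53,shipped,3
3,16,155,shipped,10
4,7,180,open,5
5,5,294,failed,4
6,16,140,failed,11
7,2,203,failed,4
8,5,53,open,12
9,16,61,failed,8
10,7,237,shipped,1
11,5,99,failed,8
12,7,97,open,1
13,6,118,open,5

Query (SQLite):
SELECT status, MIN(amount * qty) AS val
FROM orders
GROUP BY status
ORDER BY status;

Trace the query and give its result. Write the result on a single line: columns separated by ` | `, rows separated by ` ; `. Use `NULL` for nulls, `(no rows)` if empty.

For each row compute amount * qty.
Group by status; take MIN of the expression per group.
  failed: ids {5, 6, 7, 9, 11} → MIN(amount * qty)=488
  open: ids {1, 4, 8, 12, 13} → MIN(amount * qty)=97
  shipped: ids {2, 3, 10} → MIN(amount * qty)=159

failed | 488 ; open | 97 ; shipped | 159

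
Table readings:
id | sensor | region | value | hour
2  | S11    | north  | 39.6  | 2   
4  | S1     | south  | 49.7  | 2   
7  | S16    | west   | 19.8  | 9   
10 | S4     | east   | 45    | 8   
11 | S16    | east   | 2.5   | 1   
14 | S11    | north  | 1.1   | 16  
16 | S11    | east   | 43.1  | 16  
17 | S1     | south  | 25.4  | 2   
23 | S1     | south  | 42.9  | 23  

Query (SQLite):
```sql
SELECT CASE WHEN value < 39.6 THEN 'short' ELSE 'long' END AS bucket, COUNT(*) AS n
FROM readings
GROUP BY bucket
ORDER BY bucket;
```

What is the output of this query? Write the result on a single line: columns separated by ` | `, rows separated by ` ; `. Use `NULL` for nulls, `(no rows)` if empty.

long | 5 ; short | 4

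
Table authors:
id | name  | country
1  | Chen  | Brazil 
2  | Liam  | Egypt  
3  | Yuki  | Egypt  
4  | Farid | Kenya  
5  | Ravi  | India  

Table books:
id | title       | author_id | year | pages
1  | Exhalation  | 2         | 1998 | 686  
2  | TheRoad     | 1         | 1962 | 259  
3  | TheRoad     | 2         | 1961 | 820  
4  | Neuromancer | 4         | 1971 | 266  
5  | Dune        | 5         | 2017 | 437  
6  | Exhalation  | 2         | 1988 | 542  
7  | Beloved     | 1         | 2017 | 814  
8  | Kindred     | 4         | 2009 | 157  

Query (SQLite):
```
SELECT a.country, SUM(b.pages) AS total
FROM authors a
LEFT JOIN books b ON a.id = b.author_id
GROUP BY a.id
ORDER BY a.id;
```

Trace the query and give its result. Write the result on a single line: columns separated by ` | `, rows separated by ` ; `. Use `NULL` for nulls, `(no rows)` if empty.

Brazil | 1073 ; Egypt | 2048 ; Egypt | NULL ; Kenya | 423 ; India | 437

LEFT JOIN keeps every authors row; unmatched ones get NULL for books columns.
Group by authors.id and compute SUM(b.pages). SUM over an all-NULL group is NULL.
  1: ids {2, 7} → SUM(b.pages)=1073
  2: ids {1, 3, 6} → SUM(b.pages)=2048
  3: ids {—} → SUM(b.pages)=NULL
  4: ids {4, 8} → SUM(b.pages)=423
  5: ids {5} → SUM(b.pages)=437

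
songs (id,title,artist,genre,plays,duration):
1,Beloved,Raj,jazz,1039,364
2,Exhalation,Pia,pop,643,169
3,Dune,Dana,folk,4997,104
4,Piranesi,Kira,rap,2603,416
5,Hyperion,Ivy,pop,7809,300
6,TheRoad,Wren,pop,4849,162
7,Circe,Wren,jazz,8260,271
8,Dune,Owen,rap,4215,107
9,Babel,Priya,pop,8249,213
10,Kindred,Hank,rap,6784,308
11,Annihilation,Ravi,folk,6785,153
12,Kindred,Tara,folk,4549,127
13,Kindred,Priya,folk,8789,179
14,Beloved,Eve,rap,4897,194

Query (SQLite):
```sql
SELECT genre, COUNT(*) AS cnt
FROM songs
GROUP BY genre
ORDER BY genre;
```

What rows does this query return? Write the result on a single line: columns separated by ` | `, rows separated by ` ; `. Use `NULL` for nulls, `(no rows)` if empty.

Partition songs by genre; compute COUNT(*) within each group.
  folk: ids {3, 11, 12, 13} → COUNT(*)=4
  jazz: ids {1, 7} → COUNT(*)=2
  pop: ids {2, 5, 6, 9} → COUNT(*)=4
  rap: ids {4, 8, 10, 14} → COUNT(*)=4

folk | 4 ; jazz | 2 ; pop | 4 ; rap | 4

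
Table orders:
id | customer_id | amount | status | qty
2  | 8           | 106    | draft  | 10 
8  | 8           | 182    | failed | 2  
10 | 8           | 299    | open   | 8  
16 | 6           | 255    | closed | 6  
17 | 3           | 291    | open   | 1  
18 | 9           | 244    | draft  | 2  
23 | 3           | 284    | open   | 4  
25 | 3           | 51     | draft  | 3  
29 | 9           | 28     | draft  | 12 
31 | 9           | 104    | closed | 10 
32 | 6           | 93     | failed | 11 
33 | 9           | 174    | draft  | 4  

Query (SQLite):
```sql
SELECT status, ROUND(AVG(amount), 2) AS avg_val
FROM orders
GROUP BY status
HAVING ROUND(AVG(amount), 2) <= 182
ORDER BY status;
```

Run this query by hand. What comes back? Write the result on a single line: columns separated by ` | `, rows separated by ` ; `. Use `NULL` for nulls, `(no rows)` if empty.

Partition orders by status; compute ROUND(AVG(amount), 2) within each group.
HAVING: keep groups where ROUND(AVG(amount), 2) <= 182.
  closed: ids {16, 31} → ROUND(AVG(amount), 2)=179.5
  draft: ids {2, 18, 25, 29, 33} → ROUND(AVG(amount), 2)=120.6
  failed: ids {8, 32} → ROUND(AVG(amount), 2)=137.5
  open: ids {10, 17, 23} → ROUND(AVG(amount), 2)=291.33

closed | 179.5 ; draft | 120.6 ; failed | 137.5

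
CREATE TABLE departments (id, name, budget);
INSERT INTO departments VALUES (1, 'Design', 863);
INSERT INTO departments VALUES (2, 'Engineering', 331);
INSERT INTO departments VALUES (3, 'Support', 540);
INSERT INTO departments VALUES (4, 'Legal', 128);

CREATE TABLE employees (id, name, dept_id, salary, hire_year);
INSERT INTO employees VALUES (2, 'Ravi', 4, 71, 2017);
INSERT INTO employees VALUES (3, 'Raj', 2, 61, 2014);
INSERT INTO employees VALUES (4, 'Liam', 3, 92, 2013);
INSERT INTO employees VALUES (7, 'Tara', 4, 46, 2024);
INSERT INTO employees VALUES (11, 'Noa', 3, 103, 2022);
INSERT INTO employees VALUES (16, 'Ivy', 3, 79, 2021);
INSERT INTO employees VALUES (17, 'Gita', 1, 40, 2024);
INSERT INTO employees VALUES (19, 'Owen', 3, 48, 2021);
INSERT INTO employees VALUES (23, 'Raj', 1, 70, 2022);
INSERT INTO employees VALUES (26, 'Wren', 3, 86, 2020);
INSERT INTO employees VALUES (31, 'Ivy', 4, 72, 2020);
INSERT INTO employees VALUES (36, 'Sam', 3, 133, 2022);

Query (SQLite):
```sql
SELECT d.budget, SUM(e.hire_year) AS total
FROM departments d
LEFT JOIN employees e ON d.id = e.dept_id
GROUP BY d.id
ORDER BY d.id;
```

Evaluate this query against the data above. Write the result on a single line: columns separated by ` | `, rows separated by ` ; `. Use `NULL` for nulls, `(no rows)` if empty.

863 | 4046 ; 331 | 2014 ; 540 | 12119 ; 128 | 6061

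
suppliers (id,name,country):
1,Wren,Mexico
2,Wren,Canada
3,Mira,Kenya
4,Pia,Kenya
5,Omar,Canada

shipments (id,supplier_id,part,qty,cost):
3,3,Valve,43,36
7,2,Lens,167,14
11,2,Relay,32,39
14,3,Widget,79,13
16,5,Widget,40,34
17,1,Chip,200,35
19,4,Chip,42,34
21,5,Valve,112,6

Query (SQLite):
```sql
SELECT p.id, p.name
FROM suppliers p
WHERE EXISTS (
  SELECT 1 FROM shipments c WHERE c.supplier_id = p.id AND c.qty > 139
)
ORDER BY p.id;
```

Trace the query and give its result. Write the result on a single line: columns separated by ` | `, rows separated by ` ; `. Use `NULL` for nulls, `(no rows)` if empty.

For each suppliers row, check whether any shipments with matching supplier_id has qty > 139.
Keep rows where that is true.

1 | Wren ; 2 | Wren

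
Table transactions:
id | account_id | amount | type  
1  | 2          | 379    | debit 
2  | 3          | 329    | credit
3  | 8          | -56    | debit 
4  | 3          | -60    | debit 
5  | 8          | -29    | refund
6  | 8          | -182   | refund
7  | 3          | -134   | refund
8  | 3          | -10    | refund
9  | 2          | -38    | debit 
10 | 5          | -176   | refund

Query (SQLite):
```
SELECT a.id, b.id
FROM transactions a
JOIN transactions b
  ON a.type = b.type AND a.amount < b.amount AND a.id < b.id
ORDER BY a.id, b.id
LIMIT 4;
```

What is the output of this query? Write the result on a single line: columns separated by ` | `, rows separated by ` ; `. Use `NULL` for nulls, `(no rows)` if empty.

Pairs (a,b) with same type, a.amount < b.amount, a.id < b.id.
type groups: credit:{2} debit:{1,3,4,9} refund:{5,6,7,8,10}
Ordered by (a.id, b.id); first 4.

3 | 9 ; 4 | 9 ; 5 | 8 ; 6 | 7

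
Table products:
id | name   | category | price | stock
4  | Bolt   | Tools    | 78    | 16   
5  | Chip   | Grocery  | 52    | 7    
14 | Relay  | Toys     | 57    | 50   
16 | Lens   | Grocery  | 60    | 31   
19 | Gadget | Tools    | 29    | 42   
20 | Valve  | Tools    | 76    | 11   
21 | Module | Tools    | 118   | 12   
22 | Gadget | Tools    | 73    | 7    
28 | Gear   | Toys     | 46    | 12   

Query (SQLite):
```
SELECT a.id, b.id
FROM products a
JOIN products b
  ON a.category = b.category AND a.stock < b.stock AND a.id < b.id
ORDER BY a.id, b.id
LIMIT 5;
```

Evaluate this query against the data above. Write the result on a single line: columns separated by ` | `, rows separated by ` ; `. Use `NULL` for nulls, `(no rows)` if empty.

4 | 19 ; 5 | 16 ; 20 | 21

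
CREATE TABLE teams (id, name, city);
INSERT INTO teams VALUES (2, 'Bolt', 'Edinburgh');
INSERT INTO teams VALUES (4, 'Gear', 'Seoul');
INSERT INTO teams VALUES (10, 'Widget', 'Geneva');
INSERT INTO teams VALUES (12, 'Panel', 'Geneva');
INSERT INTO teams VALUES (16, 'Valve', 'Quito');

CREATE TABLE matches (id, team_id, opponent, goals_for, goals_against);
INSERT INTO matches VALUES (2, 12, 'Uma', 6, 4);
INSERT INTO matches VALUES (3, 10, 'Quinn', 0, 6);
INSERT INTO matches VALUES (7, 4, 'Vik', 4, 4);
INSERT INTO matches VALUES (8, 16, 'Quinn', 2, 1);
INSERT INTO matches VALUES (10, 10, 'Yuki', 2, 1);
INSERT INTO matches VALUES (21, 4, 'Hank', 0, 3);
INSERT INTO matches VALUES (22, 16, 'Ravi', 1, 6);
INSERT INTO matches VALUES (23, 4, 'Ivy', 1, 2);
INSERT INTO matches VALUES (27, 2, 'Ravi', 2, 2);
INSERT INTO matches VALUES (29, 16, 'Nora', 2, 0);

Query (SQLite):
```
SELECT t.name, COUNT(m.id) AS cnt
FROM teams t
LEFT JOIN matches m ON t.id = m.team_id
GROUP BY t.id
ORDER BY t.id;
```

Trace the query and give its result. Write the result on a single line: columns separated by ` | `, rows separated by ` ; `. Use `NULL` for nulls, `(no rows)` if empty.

LEFT JOIN keeps every teams row; unmatched ones get NULL for matches columns.
Group by teams.id and compute COUNT(m.id). COUNT(col) of an all-NULL group is 0.
  2: ids {27} → COUNT(m.id)=1
  4: ids {7, 21, 23} → COUNT(m.id)=3
  10: ids {3, 10} → COUNT(m.id)=2
  12: ids {2} → COUNT(m.id)=1
  16: ids {8, 22, 29} → COUNT(m.id)=3

Bolt | 1 ; Gear | 3 ; Widget | 2 ; Panel | 1 ; Valve | 3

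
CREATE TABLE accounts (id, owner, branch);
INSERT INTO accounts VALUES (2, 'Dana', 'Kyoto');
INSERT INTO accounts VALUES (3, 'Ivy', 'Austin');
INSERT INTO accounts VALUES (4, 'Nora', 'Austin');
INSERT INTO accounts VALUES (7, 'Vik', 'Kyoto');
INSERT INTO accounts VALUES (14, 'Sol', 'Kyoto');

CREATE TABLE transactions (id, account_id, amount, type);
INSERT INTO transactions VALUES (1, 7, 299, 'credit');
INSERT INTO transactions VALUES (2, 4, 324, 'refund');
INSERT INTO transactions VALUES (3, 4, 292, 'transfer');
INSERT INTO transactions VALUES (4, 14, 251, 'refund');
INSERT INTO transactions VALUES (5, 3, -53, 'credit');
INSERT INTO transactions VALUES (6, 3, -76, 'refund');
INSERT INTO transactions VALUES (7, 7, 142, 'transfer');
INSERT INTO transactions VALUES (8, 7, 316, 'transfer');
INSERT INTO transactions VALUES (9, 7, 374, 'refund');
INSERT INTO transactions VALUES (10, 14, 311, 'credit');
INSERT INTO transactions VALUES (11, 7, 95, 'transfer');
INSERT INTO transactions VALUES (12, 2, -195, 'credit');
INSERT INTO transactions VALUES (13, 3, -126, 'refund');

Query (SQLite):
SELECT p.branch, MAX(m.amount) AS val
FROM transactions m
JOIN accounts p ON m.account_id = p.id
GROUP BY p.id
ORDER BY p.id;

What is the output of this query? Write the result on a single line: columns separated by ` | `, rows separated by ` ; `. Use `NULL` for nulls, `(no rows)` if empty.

Join each transactions row to its accounts via account_id.
Group joined rows by accounts.id; compute MAX(m.amount) per group.
  2: ids {12} → MAX(m.amount)=-195
  3: ids {5, 6, 13} → MAX(m.amount)=-53
  4: ids {2, 3} → MAX(m.amount)=324
  7: ids {1, 7, 8, 9, 11} → MAX(m.amount)=374
  14: ids {4, 10} → MAX(m.amount)=311

Kyoto | -195 ; Austin | -53 ; Austin | 324 ; Kyoto | 374 ; Kyoto | 311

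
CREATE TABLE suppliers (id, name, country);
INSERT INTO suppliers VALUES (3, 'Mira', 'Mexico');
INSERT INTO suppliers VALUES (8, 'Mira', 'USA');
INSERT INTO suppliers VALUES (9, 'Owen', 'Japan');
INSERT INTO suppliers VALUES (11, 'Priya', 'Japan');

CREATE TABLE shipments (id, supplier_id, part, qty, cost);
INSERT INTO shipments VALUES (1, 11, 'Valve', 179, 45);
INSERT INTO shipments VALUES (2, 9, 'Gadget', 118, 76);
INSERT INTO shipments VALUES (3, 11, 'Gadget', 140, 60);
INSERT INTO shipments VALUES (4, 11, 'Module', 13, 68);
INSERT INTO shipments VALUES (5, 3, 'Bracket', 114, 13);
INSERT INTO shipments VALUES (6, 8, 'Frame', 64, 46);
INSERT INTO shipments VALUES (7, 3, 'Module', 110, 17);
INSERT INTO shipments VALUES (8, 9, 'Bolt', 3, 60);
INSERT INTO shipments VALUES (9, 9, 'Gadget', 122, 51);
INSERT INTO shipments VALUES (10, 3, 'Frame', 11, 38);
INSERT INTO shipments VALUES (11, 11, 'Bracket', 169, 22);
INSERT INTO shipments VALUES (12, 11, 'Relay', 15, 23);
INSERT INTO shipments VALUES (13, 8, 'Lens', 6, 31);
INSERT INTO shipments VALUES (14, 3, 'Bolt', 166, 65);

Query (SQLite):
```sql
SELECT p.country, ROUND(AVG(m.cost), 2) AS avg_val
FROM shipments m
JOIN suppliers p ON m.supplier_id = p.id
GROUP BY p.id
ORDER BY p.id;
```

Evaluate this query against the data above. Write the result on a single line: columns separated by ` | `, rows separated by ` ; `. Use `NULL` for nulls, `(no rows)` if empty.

Join each shipments row to its suppliers via supplier_id.
Group joined rows by suppliers.id; compute ROUND(AVG(m.cost), 2) per group.
  3: ids {5, 7, 10, 14} → ROUND(AVG(m.cost), 2)=33.25
  8: ids {6, 13} → ROUND(AVG(m.cost), 2)=38.5
  9: ids {2, 8, 9} → ROUND(AVG(m.cost), 2)=62.33
  11: ids {1, 3, 4, 11, 12} → ROUND(AVG(m.cost), 2)=43.6

Mexico | 33.25 ; USA | 38.5 ; Japan | 62.33 ; Japan | 43.6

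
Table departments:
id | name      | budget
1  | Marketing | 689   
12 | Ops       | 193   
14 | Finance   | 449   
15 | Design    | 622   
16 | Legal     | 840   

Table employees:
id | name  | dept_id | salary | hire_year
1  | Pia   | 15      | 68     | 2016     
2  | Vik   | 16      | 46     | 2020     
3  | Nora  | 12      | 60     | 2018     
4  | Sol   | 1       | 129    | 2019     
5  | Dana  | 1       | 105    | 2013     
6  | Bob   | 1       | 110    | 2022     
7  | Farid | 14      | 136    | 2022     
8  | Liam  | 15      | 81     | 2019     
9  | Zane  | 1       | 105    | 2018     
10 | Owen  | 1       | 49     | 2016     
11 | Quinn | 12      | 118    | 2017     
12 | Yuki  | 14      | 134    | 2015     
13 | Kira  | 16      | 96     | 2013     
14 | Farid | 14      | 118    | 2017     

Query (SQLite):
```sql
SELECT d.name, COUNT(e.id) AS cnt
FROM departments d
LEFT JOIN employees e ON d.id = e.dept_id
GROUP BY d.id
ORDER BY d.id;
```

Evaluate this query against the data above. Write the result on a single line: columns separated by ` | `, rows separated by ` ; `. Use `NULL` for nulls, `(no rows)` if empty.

Marketing | 5 ; Ops | 2 ; Finance | 3 ; Design | 2 ; Legal | 2

LEFT JOIN keeps every departments row; unmatched ones get NULL for employees columns.
Group by departments.id and compute COUNT(e.id). COUNT(col) of an all-NULL group is 0.
  1: ids {4, 5, 6, 9, 10} → COUNT(e.id)=5
  12: ids {3, 11} → COUNT(e.id)=2
  14: ids {7, 12, 14} → COUNT(e.id)=3
  15: ids {1, 8} → COUNT(e.id)=2
  16: ids {2, 13} → COUNT(e.id)=2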